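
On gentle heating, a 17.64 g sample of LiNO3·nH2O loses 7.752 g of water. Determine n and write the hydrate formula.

LiNO3·3H2O

Mass of anhydrous LiNO3 = 17.64 − 7.752 = 9.888 g
mol H2O = 7.752 / 18.02 = 0.4302
Molar mass of LiNO3 = 68.95 g/mol → mol LiNO3 = 9.888 / 68.95 = 0.1434
n = 0.4302 / 0.1434 = 3.00 ≈ 3 → LiNO3·3H2O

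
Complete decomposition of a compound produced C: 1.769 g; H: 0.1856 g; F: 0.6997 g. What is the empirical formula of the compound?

C: 1.769 g ÷ 12.01 g/mol = 0.1473 mol
H: 0.1856 g ÷ 1.008 g/mol = 0.1841 mol
F: 0.6997 g ÷ 19.00 g/mol = 0.03683 mol
Divide by the smallest (0.03683 mol F): C 4.000, H 5.000, F 1.000
≈ 4:5:1 → C4H5F

C4H5F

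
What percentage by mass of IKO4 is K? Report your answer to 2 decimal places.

17.00%

Molar mass = 1(126.90) + 1(39.10) + 4(16.00) = 230.000 g/mol
Mass of K per mole = 1 × 39.10 = 39.100 g
% K = 39.100 / 230.000 × 100 = 17.00%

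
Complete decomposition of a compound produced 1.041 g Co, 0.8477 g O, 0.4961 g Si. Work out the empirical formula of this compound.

CoO3Si

Co: 1.041 g ÷ 58.93 g/mol = 0.01767 mol
O: 0.8477 g ÷ 16.00 g/mol = 0.05298 mol
Si: 0.4961 g ÷ 28.09 g/mol = 0.01766 mol
Divide by the smallest (0.01766 mol Si): Co 1.000, O 3.000, Si 1.000
→ CoO3Si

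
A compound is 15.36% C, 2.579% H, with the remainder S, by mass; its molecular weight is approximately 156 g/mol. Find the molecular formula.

Assume 100 g: 15.36 g C, 2.579 g H, 82.061 g S.
Moles — C: 15.36 / 12.01 = 1.279 mol; H: 2.579 / 1.008 = 2.559 mol; S: 82.061 / 32.07 = 2.559 mol
Divide by the smallest (1.279 mol C): C 1.000, H 2.001, S 2.001
≈ 1:2:2 → CH2S2
Empirical-formula mass = 78.17 g/mol
n = 156 / 78.17 = 2.00 ≈ 2
Molecular formula = (CH2S2)×2 = C2H4S4

C2H4S4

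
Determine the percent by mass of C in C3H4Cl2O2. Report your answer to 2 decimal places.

25.20%

Molar mass = 3(12.01) + 4(1.008) + 2(35.45) + 2(16.00) = 142.962 g/mol
Mass of C per mole = 3 × 12.01 = 36.030 g
% C = 36.030 / 142.962 × 100 = 25.20%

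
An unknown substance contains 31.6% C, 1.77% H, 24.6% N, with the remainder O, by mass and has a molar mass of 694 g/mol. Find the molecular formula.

C18H12N12O18

Assume 100 g: 31.6 g C, 1.77 g H, 24.6 g N, 42.03 g O.
n(C) = 31.6/12.01 = 2.631, n(H) = 1.77/1.008 = 1.756, n(N) = 24.6/14.01 = 1.756, n(O) = 42.03/16.00 = 2.627
Divide by the smallest (1.756 mol N): C 1.498, H 1.000, N 1.000, O 1.496
Scaling by 2: C 3.00, H 2.00, N 2.00, O 2.99 → C3H2N2O3
Empirical-formula mass = 114.07 g/mol
n = 694 / 114.07 = 6.08 ≈ 6
Molecular formula = (C3H2N2O3)×6 = C18H12N12O18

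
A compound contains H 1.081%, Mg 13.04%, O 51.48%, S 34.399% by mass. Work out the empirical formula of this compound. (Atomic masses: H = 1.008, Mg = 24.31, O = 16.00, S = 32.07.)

H2MgO6S2

Assume 100 g: 1.081 g H, 13.04 g Mg, 51.48 g O, 34.399 g S.
Moles — H: 1.081 / 1.008 = 1.072 mol; Mg: 13.04 / 24.31 = 0.5364 mol; O: 51.48 / 16.00 = 3.217 mol; S: 34.399 / 32.07 = 1.073 mol
Divide by the smallest (0.5364 mol Mg): H 1.999, Mg 1.000, O 5.998, S 2.000
Ratio ≈ 2:1:6:2, so the empirical formula is H2MgO6S2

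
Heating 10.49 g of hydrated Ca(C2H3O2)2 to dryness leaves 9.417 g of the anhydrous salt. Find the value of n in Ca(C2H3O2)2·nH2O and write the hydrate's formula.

Mass of water lost = 10.49 − 9.417 = 1.073 g → 1.073 / 18.02 = 0.05954 mol H2O
Molar mass of Ca(C2H3O2)2 = 158.17 g/mol → mol Ca(C2H3O2)2 = 9.417 / 158.17 = 0.05954
n = 0.05954 / 0.05954 = 1.00 ≈ 1 → Ca(C2H3O2)2·H2O

Ca(C2H3O2)2·H2O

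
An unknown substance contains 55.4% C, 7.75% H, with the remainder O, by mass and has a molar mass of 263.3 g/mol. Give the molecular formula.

Assume 100 g: 55.4 g C, 7.75 g H, 36.85 g O.
Moles — C: 55.4 / 12.01 = 4.613 mol; H: 7.75 / 1.008 = 7.688 mol; O: 36.85 / 16.00 = 2.303 mol
Smallest is O at 2.303 mol; normalising gives C 2.003, H 3.338, O 1.000
Scaling by 3: C 6.01, H 10.01, O 3.00 → C6H10O3
Empirical-formula mass = 130.14 g/mol
n = 263.3 / 130.14 = 2.02 ≈ 2
Molecular formula = (C6H10O3)×2 = C12H20O6

C12H20O6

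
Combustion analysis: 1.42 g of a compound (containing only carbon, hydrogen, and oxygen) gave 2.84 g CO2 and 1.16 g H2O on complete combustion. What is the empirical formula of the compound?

mol C = 2.84 / 44.01 = 0.06453; mass C = 0.06453 × 12.01 = 0.7750 g
mol H = 2 × (1.16 / 18.02) = 0.1287; mass H = 0.1287 × 1.008 = 0.1298 g
mass O = 1.42 − (0.9048) = 0.5152 g → mol O = 0.03220
Ratios (÷ 0.0322): C 2.004, H 3.998, O 1.000
→ C2H4O

C2H4O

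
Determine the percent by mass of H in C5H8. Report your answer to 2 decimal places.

Molar mass = 5(12.01) + 8(1.008) = 68.114 g/mol
Mass of H per mole = 8 × 1.008 = 8.064 g
% H = 8.064 / 68.114 × 100 = 11.84%

11.84%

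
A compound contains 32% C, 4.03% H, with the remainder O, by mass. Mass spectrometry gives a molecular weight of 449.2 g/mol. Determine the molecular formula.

C12H18O18

Assume 100 g: 32 g C, 4.03 g H, 63.97 g O.
C: 32 g ÷ 12.01 g/mol = 2.664 mol
H: 4.03 g ÷ 1.008 g/mol = 3.998 mol
O: 63.97 g ÷ 16.00 g/mol = 3.998 mol
Divide by the smallest (2.664 mol C): C 1.000, H 1.501, O 1.501
×2: C 2.00, H 3.00, O 3.00 → C2H3O3
Empirical-formula mass = 75.04 g/mol
n = 449.2 / 75.04 = 5.99 ≈ 6
Molecular formula = (C2H3O3)×6 = C12H18O18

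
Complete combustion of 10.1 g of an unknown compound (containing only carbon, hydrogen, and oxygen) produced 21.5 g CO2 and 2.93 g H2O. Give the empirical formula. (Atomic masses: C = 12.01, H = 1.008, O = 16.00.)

mol C = 21.5 / 44.01 = 0.4885; mass C = 0.4885 × 12.01 = 5.867 g
mol H = 2 × (2.93 / 18.02) = 0.3252; mass H = 0.3252 × 1.008 = 0.3278 g
mass O = 10.1 − (6.195) = 3.905 g → mol O = 0.2441
Smallest is O at 0.2441 mol; normalising gives C 2.002, H 1.332, O 1.000
×3: C 6.00, H 4.00, O 3.00 → C6H4O3

C6H4O3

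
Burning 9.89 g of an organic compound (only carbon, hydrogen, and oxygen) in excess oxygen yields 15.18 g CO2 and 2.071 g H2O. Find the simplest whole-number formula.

C3H2O3

mol C = 15.18 / 44.01 = 0.3449; mass C = 0.3449 × 12.01 = 4.143 g
mol H = 2 × (2.071 / 18.02) = 0.2299; mass H = 0.2299 × 1.008 = 0.2317 g
mass O = 9.89 − (4.374) = 5.516 g → mol O = 0.3447
Ratios (÷ 0.2299): C 1.501, H 1.000, O 1.500
×2: C 3.00, H 2.00, O 3.00 → C3H2O3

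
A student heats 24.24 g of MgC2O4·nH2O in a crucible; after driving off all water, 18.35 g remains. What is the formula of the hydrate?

MgC2O4·2H2O

Mass of water lost = 24.24 − 18.35 = 5.89 g → 5.89 / 18.02 = 0.3269 mol H2O
Molar mass of MgC2O4 = 112.33 g/mol → mol MgC2O4 = 18.35 / 112.33 = 0.1634
n = 0.3269 / 0.1634 = 2.00 ≈ 2 → MgC2O4·2H2O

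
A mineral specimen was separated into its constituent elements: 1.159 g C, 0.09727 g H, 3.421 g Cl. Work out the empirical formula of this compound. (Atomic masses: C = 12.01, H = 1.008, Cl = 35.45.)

n(C) = 1.159/12.01 = 0.0965, n(H) = 0.09727/1.008 = 0.0965, n(Cl) = 3.421/35.45 = 0.0965
Divide by the smallest (0.0965 mol H): C 1.000, H 1.000, Cl 1.000
Ratio ≈ 1:1:1, so the empirical formula is CHCl

CHCl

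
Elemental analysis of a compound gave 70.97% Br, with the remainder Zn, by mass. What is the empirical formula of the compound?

Assume 100 g: 70.97 g Br, 29.03 g Zn.
Moles — Br: 70.97 / 79.90 = 0.8882 mol; Zn: 29.03 / 65.38 = 0.444 mol
Smallest is Zn at 0.444 mol; normalising gives Br 2.000, Zn 1.000
Ratio ≈ 2:1, so the empirical formula is Br2Zn

Br2Zn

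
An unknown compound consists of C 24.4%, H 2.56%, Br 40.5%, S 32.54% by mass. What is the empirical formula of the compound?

Assume 100 g: 24.4 g C, 2.56 g H, 40.5 g Br, 32.54 g S.
Moles — C: 24.4 / 12.01 = 2.032 mol; H: 2.56 / 1.008 = 2.54 mol; Br: 40.5 / 79.90 = 0.5069 mol; S: 32.54 / 32.07 = 1.015 mol
Ratios (÷ 0.5069): C 4.008, H 5.010, Br 1.000, S 2.002
≈ 4:5:1:2 → C4H5BrS2

C4H5BrS2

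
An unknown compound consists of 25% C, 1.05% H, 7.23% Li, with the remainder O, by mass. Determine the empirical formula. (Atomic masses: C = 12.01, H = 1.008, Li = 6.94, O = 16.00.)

C2HLiO4

Assume 100 g: 25 g C, 1.05 g H, 7.23 g Li, 66.72 g O.
Moles — C: 25 / 12.01 = 2.082 mol; H: 1.05 / 1.008 = 1.042 mol; Li: 7.23 / 6.94 = 1.042 mol; O: 66.72 / 16.00 = 4.17 mol
Divide by the smallest (1.042 mol H): C 1.998, H 1.000, Li 1.000, O 4.003
Ratio ≈ 2:1:1:4, so the empirical formula is C2HLiO4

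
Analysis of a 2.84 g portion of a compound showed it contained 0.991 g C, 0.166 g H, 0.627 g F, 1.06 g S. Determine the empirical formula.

C5H10F2S2

Moles — C: 0.991 / 12.01 = 0.08251 mol; H: 0.166 / 1.008 = 0.1647 mol; F: 0.627 / 19.00 = 0.033 mol; S: 1.06 / 32.07 = 0.03305 mol
Smallest is F at 0.033 mol; normalising gives C 2.500, H 4.990, F 1.000, S 1.002
Multiply by 2: C 5.00, H 9.98, F 2.00, S 2.00 → C5H10F2S2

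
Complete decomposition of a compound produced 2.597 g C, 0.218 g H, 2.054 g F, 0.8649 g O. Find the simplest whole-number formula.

C4H4F2O

Moles — C: 2.597 / 12.01 = 0.2162 mol; H: 0.218 / 1.008 = 0.2163 mol; F: 2.054 / 19.00 = 0.1081 mol; O: 0.8649 / 16.00 = 0.05406 mol
Divide by the smallest (0.05406 mol O): C 4.000, H 4.001, F 2.000, O 1.000
≈ 4:4:2:1 → C4H4F2O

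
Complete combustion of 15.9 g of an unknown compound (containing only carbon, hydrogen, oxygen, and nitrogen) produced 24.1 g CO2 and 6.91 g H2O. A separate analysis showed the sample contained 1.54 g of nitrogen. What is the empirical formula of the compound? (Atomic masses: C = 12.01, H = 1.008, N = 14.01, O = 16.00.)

mol C = 24.1 / 44.01 = 0.5476; mass C = 0.5476 × 12.01 = 6.577 g
mol H = 2 × (6.91 / 18.02) = 0.7669; mass H = 0.7669 × 1.008 = 0.7731 g
mol N = 1.54 / 14.01 = 0.1099
mass O = 15.9 − (8.890) = 7.010 g → mol O = 0.4381
Smallest is N at 0.1099 mol; normalising gives C 4.982, H 6.977, N 1.000, O 3.986
≈ 5:7:1:4 → C5H7NO4

C5H7NO4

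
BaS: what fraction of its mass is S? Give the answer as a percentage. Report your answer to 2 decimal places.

18.93%

Molar mass = 1(137.33) + 1(32.07) = 169.400 g/mol
Mass of S per mole = 1 × 32.07 = 32.070 g
% S = 32.070 / 169.400 × 100 = 18.93%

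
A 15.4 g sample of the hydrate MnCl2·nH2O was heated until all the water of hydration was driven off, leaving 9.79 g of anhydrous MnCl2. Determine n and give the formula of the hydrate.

Mass of water lost = 15.4 − 9.79 = 5.61 g → 5.61 / 18.02 = 0.3113 mol H2O
Molar mass of MnCl2 = 125.84 g/mol → mol MnCl2 = 9.79 / 125.84 = 0.0778
n = 0.3113 / 0.0778 = 4.00 ≈ 4 → MnCl2·4H2O

MnCl2·4H2O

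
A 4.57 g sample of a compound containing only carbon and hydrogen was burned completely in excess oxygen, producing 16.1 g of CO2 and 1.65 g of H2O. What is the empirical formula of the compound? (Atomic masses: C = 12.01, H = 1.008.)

mol C = 16.1 / 44.01 = 0.3658; mass C = 0.3658 × 12.01 = 4.394 g
mol H = 2 × (1.65 / 18.02) = 0.1831; mass H = 0.1831 × 1.008 = 0.1846 g
Ratios (÷ 0.1831): C 1.998, H 1.000
→ C2H

C2H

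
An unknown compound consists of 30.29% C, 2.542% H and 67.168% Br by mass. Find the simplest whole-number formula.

Assume 100 g: 30.29 g C, 2.542 g H, 67.168 g Br.
Moles — C: 30.29 / 12.01 = 2.522 mol; H: 2.542 / 1.008 = 2.522 mol; Br: 67.168 / 79.90 = 0.8407 mol
Smallest is Br at 0.8407 mol; normalising gives C 3.000, H 3.000, Br 1.000
Ratio ≈ 3:3:1, so the empirical formula is C3H3Br

C3H3Br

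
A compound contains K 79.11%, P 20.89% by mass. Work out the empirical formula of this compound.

Assume 100 g: 79.11 g K, 20.89 g P.
n(K) = 79.11/39.10 = 2.023, n(P) = 20.89/30.97 = 0.6745
Ratios (÷ 0.6745): K 3.000, P 1.000
Ratio ≈ 3:1, so the empirical formula is K3P

K3P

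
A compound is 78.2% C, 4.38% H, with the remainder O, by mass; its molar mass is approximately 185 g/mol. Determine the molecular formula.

C12H8O2

Assume 100 g: 78.2 g C, 4.38 g H, 17.42 g O.
n(C) = 78.2/12.01 = 6.511, n(H) = 4.38/1.008 = 4.345, n(O) = 17.42/16.00 = 1.089
Smallest is O at 1.089 mol; normalising gives C 5.980, H 3.991, O 1.000
→ C6H4O
Empirical-formula mass = 92.09 g/mol
n = 185 / 92.09 = 2.01 ≈ 2
Molecular formula = (C6H4O)×2 = C12H8O2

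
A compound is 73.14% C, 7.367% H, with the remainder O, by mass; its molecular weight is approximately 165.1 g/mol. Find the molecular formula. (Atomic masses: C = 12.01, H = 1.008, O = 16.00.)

Assume 100 g: 73.14 g C, 7.367 g H, 19.493 g O.
C: 73.14 g ÷ 12.01 g/mol = 6.09 mol
H: 7.367 g ÷ 1.008 g/mol = 7.309 mol
O: 19.493 g ÷ 16.00 g/mol = 1.218 mol
Ratios (÷ 1.218): C 4.999, H 5.999, O 1.000
→ C5H6O
Empirical-formula mass = 82.10 g/mol
n = 165.1 / 82.10 = 2.01 ≈ 2
Molecular formula = (C5H6O)×2 = C10H12O2

C10H12O2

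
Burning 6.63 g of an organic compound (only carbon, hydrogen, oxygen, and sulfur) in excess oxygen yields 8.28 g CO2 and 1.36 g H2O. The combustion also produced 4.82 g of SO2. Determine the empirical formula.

mol C = 8.28 / 44.01 = 0.1881; mass C = 0.1881 × 12.01 = 2.260 g
mol H = 2 × (1.36 / 18.02) = 0.1509; mass H = 0.1509 × 1.008 = 0.1522 g
mol S = 4.82 / 64.07 = 0.07523; mass S = 2.413 g
mass O = 6.63 − (4.824) = 1.806 g → mol O = 0.1129
Ratios (÷ 0.07523): C 2.501, H 2.006, O 1.500, S 1.000
Multiply by 2: C 5.00, H 4.01, O 3.00, S 2.00 → C5H4O3S2

C5H4O3S2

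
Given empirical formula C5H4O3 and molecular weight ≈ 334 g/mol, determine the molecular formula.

Empirical-formula mass = 112.08 g/mol
n = 334 / 112.08 = 2.98 ≈ 3
Molecular formula = (C5H4O3)3 = C15H12O9

C15H12O9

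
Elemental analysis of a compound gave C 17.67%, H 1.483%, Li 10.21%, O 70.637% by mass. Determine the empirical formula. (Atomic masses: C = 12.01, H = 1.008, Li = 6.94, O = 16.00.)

Assume 100 g: 17.67 g C, 1.483 g H, 10.21 g Li, 70.637 g O.
Moles — C: 17.67 / 12.01 = 1.471 mol; H: 1.483 / 1.008 = 1.471 mol; Li: 10.21 / 6.94 = 1.471 mol; O: 70.637 / 16.00 = 4.415 mol
Smallest is Li at 1.471 mol; normalising gives C 1.000, H 1.000, Li 1.000, O 3.001
Ratio ≈ 1:1:1:3, so the empirical formula is CHLiO3

CHLiO3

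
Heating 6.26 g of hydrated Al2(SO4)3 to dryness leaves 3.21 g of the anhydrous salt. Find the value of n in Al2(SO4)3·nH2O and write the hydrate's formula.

Mass of water lost = 6.26 − 3.21 = 3.05 g → 3.05 / 18.02 = 0.1693 mol H2O
Molar mass of Al2(SO4)3 = 342.17 g/mol → mol Al2(SO4)3 = 3.21 / 342.17 = 0.009381
n = 0.1693 / 0.009381 = 18.04 ≈ 18 → Al2(SO4)3·18H2O

Al2(SO4)3·18H2O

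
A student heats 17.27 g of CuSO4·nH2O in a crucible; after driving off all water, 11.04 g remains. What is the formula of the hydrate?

Mass of water lost = 17.27 − 11.04 = 6.23 g → 6.23 / 18.02 = 0.3457 mol H2O
Molar mass of CuSO4 = 159.62 g/mol → mol CuSO4 = 11.04 / 159.62 = 0.06916
n = 0.3457 / 0.06916 = 5.00 ≈ 5 → CuSO4·5H2O

CuSO4·5H2O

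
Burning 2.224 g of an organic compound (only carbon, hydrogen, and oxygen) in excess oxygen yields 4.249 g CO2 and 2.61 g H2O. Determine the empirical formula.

C2H6O

mol C = 4.249 / 44.01 = 0.09655; mass C = 0.09655 × 12.01 = 1.160 g
mol H = 2 × (2.61 / 18.02) = 0.2897; mass H = 0.2897 × 1.008 = 0.2920 g
mass O = 2.224 − (1.452) = 0.7725 g → mol O = 0.04828
Ratios (÷ 0.04828): C 2.000, H 6.000, O 1.000
≈ 2:6:1 → C2H6O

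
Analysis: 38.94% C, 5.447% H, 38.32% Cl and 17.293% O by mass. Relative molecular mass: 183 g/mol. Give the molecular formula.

C6H10Cl2O2

Assume 100 g: 38.94 g C, 5.447 g H, 38.32 g Cl, 17.293 g O.
C: 38.94 g ÷ 12.01 g/mol = 3.242 mol
H: 5.447 g ÷ 1.008 g/mol = 5.404 mol
Cl: 38.32 g ÷ 35.45 g/mol = 1.081 mol
O: 17.293 g ÷ 16.00 g/mol = 1.081 mol
Ratios (÷ 1.081): C 3.000, H 5.000, Cl 1.000, O 1.000
≈ 3:5:1:1 → C3H5ClO
Empirical-formula mass = 92.52 g/mol
n = 183 / 92.52 = 1.98 ≈ 2
Molecular formula = (C3H5ClO)×2 = C6H10Cl2O2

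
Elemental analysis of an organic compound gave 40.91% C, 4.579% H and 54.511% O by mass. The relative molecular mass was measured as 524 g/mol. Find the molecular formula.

Assume 100 g: 40.91 g C, 4.579 g H, 54.511 g O.
C: 40.91 g ÷ 12.01 g/mol = 3.406 mol
H: 4.579 g ÷ 1.008 g/mol = 4.543 mol
O: 54.511 g ÷ 16.00 g/mol = 3.407 mol
Ratios (÷ 3.406): C 1.000, H 1.334, O 1.000
Scaling by 3: C 3.00, H 4.00, O 3.00 → C3H4O3
Empirical-formula mass = 88.06 g/mol
n = 524 / 88.06 = 5.95 ≈ 6
Molecular formula = (C3H4O3)×6 = C18H24O18

C18H24O18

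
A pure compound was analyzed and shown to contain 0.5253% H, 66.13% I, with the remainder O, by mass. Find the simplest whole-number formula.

HIO4

Assume 100 g: 0.5253 g H, 66.13 g I, 33.345 g O.
Moles — H: 0.5253 / 1.008 = 0.5211 mol; I: 66.13 / 126.90 = 0.5211 mol; O: 33.345 / 16.00 = 2.084 mol
Divide by the smallest (0.5211 mol I): H 1.000, I 1.000, O 3.999
Ratio ≈ 1:1:4, so the empirical formula is HIO4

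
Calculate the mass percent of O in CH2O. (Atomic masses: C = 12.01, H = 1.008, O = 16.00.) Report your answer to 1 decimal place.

Molar mass = 1(12.01) + 2(1.008) + 1(16.00) = 30.026 g/mol
Mass of O per mole = 1 × 16.00 = 16.000 g
% O = 16.000 / 30.026 × 100 = 53.3%

53.3%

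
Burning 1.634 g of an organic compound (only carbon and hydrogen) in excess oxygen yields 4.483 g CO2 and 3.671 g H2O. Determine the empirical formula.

mol C = 4.483 / 44.01 = 0.1019; mass C = 0.1019 × 12.01 = 1.223 g
mol H = 2 × (3.671 / 18.02) = 0.4074; mass H = 0.4074 × 1.008 = 0.4107 g
Divide by the smallest (0.1019 mol C): C 1.000, H 4.000
Ratio ≈ 1:4, so the empirical formula is CH4

CH4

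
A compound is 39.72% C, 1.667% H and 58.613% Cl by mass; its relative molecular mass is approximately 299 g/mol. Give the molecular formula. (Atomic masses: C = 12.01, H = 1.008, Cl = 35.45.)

C10H5Cl5

Assume 100 g: 39.72 g C, 1.667 g H, 58.613 g Cl.
n(C) = 39.72/12.01 = 3.307, n(H) = 1.667/1.008 = 1.654, n(Cl) = 58.613/35.45 = 1.653
Smallest is Cl at 1.653 mol; normalising gives C 2.000, H 1.000, Cl 1.000
→ C2HCl
Empirical-formula mass = 60.48 g/mol
n = 299 / 60.48 = 4.94 ≈ 5
Molecular formula = (C2HCl)×5 = C10H5Cl5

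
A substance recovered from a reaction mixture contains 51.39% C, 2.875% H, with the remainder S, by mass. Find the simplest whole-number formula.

Assume 100 g: 51.39 g C, 2.875 g H, 45.735 g S.
C: 51.39 g ÷ 12.01 g/mol = 4.279 mol
H: 2.875 g ÷ 1.008 g/mol = 2.852 mol
S: 45.735 g ÷ 32.07 g/mol = 1.426 mol
Divide by the smallest (1.426 mol S): C 3.000, H 2.000, S 1.000
→ C3H2S

C3H2S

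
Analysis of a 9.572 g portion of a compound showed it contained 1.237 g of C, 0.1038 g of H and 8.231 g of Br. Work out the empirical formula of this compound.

Moles — C: 1.237 / 12.01 = 0.103 mol; H: 0.1038 / 1.008 = 0.103 mol; Br: 8.231 / 79.90 = 0.103 mol
Smallest is H at 0.103 mol; normalising gives C 1.000, H 1.000, Br 1.000
≈ 1:1:1 → CHBr

CHBr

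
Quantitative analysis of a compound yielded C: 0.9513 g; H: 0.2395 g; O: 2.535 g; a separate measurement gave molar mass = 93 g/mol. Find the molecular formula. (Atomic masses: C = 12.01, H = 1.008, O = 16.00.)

C2H6O4

n(C) = 0.9513/12.01 = 0.07921, n(H) = 0.2395/1.008 = 0.2376, n(O) = 2.535/16.00 = 0.1584
Ratios (÷ 0.07921): C 1.000, H 3.000, O 2.000
≈ 1:3:2 → CH3O2
Empirical-formula mass = 47.03 g/mol
n = 93 / 47.03 = 1.98 ≈ 2
Molecular formula = (CH3O2)×2 = C2H6O4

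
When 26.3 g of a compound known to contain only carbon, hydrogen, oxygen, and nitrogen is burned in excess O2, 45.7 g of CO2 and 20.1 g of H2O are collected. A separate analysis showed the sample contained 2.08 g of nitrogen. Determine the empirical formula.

mol C = 45.7 / 44.01 = 1.038; mass C = 1.038 × 12.01 = 12.47 g
mol H = 2 × (20.1 / 18.02) = 2.231; mass H = 2.231 × 1.008 = 2.249 g
mol N = 2.08 / 14.01 = 0.1485
mass O = 26.3 − (16.80) = 9.500 g → mol O = 0.5938
Smallest is N at 0.1485 mol; normalising gives C 6.994, H 15.026, N 1.000, O 3.999
→ C7H15NO4

C7H15NO4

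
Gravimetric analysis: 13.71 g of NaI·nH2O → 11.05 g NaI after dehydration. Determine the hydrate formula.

NaI·2H2O

Mass of water lost = 13.71 − 11.05 = 2.66 g → 2.66 / 18.02 = 0.1476 mol H2O
Molar mass of NaI = 149.89 g/mol → mol NaI = 11.05 / 149.89 = 0.07372
n = 0.1476 / 0.07372 = 2.00 ≈ 2 → NaI·2H2O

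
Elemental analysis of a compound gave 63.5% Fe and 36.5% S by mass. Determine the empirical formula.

Assume 100 g: 63.5 g Fe, 36.5 g S.
Fe: 63.5 g ÷ 55.85 g/mol = 1.137 mol
S: 36.5 g ÷ 32.07 g/mol = 1.138 mol
Divide by the smallest (1.137 mol Fe): Fe 1.000, S 1.001
→ FeS

FeS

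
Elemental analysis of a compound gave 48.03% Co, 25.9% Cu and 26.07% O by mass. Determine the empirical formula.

Co2CuO4

Assume 100 g: 48.03 g Co, 25.9 g Cu, 26.07 g O.
n(Co) = 48.03/58.93 = 0.815, n(Cu) = 25.9/63.55 = 0.4076, n(O) = 26.07/16.00 = 1.629
Ratios (÷ 0.4076): Co 2.000, Cu 1.000, O 3.998
≈ 2:1:4 → Co2CuO4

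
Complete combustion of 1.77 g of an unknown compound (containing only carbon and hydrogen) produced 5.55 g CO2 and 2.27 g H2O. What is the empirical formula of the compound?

CH2

mol C = 5.55 / 44.01 = 0.1261; mass C = 0.1261 × 12.01 = 1.515 g
mol H = 2 × (2.27 / 18.02) = 0.2519; mass H = 0.2519 × 1.008 = 0.2540 g
Smallest is C at 0.1261 mol; normalising gives C 1.000, H 1.998
Ratio ≈ 1:2, so the empirical formula is CH2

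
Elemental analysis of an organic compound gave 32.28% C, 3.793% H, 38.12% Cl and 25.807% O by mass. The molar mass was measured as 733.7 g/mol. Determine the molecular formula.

Assume 100 g: 32.28 g C, 3.793 g H, 38.12 g Cl, 25.807 g O.
n(C) = 32.28/12.01 = 2.688, n(H) = 3.793/1.008 = 3.763, n(Cl) = 38.12/35.45 = 1.075, n(O) = 25.807/16.00 = 1.613
Smallest is Cl at 1.075 mol; normalising gives C 2.500, H 3.499, Cl 1.000, O 1.500
Scaling by 2: C 5.00, H 7.00, Cl 2.00, O 3.00 → C5H7Cl2O3
Empirical-formula mass = 186.01 g/mol
n = 733.7 / 186.01 = 3.94 ≈ 4
Molecular formula = (C5H7Cl2O3)×4 = C20H28Cl8O12

C20H28Cl8O12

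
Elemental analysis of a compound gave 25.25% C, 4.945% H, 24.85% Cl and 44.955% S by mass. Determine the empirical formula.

C3H7ClS2

Assume 100 g: 25.25 g C, 4.945 g H, 24.85 g Cl, 44.955 g S.
n(C) = 25.25/12.01 = 2.102, n(H) = 4.945/1.008 = 4.906, n(Cl) = 24.85/35.45 = 0.701, n(S) = 44.955/32.07 = 1.402
Ratios (÷ 0.701): C 2.999, H 6.998, Cl 1.000, S 2.000
→ C3H7ClS2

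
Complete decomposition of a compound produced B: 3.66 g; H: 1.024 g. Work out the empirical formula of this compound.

B: 3.66 g ÷ 10.81 g/mol = 0.3386 mol
H: 1.024 g ÷ 1.008 g/mol = 1.016 mol
Divide by the smallest (0.3386 mol B): B 1.000, H 3.000
≈ 1:3 → BH3

BH3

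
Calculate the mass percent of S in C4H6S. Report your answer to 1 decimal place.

37.2%

Molar mass = 4(12.01) + 6(1.008) + 1(32.07) = 86.158 g/mol
Mass of S per mole = 1 × 32.07 = 32.070 g
% S = 32.070 / 86.158 × 100 = 37.2%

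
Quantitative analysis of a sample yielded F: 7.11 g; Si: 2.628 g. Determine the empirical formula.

Moles — F: 7.11 / 19.00 = 0.3742 mol; Si: 2.628 / 28.09 = 0.09356 mol
Divide by the smallest (0.09356 mol Si): F 4.000, Si 1.000
≈ 4:1 → F4Si

F4Si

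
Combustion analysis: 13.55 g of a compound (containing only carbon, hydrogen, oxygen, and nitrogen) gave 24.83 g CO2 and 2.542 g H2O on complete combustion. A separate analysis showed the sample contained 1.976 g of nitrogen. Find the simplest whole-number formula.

mol C = 24.83 / 44.01 = 0.5642; mass C = 0.5642 × 12.01 = 6.776 g
mol H = 2 × (2.542 / 18.02) = 0.2821; mass H = 0.2821 × 1.008 = 0.2844 g
mol N = 1.976 / 14.01 = 0.1410
mass O = 13.55 − (9.036) = 4.514 g → mol O = 0.2821
Ratios (÷ 0.141): C 4.000, H 2.000, N 1.000, O 2.000
Ratio ≈ 4:2:1:2, so the empirical formula is C4H2NO2

C4H2NO2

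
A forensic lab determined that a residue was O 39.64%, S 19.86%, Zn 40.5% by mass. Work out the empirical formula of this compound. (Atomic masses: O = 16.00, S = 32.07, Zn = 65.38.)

O4SZn

Assume 100 g: 39.64 g O, 19.86 g S, 40.5 g Zn.
O: 39.64 g ÷ 16.00 g/mol = 2.478 mol
S: 19.86 g ÷ 32.07 g/mol = 0.6193 mol
Zn: 40.5 g ÷ 65.38 g/mol = 0.6195 mol
Ratios (÷ 0.6193): O 4.001, S 1.000, Zn 1.000
Ratio ≈ 4:1:1, so the empirical formula is O4SZn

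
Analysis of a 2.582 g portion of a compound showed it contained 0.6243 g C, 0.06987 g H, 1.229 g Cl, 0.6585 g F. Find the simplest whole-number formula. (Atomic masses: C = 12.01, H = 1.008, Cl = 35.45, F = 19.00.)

Moles — C: 0.6243 / 12.01 = 0.05198 mol; H: 0.06987 / 1.008 = 0.06932 mol; Cl: 1.229 / 35.45 = 0.03467 mol; F: 0.6585 / 19.00 = 0.03466 mol
Divide by the smallest (0.03466 mol F): C 1.500, H 2.000, Cl 1.000, F 1.000
Multiply by 2: C 3.00, H 4.00, Cl 2.00, F 2.00 → C3H4Cl2F2

C3H4Cl2F2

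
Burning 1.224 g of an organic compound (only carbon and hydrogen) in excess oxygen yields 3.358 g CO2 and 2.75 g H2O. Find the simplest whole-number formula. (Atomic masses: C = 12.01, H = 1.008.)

CH4

mol C = 3.358 / 44.01 = 0.07630; mass C = 0.07630 × 12.01 = 0.9164 g
mol H = 2 × (2.75 / 18.02) = 0.3052; mass H = 0.3052 × 1.008 = 0.3077 g
Smallest is C at 0.0763 mol; normalising gives C 1.000, H 4.000
≈ 1:4 → CH4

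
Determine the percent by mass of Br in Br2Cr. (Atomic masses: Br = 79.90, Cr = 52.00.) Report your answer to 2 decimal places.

75.45%

Molar mass = 2(79.90) + 1(52.00) = 211.800 g/mol
Mass of Br per mole = 2 × 79.90 = 159.800 g
% Br = 159.800 / 211.800 × 100 = 75.45%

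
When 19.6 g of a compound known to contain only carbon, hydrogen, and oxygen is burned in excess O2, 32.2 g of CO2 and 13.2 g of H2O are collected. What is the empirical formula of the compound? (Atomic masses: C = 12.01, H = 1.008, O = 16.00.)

mol C = 32.2 / 44.01 = 0.7317; mass C = 0.7317 × 12.01 = 8.787 g
mol H = 2 × (13.2 / 18.02) = 1.465; mass H = 1.465 × 1.008 = 1.477 g
mass O = 19.6 − (10.26) = 9.336 g → mol O = 0.5835
Divide by the smallest (0.5835 mol O): C 1.254, H 2.511, O 1.000
Scaling by 4: C 5.02, H 10.04, O 4.00 → C5H10O4

C5H10O4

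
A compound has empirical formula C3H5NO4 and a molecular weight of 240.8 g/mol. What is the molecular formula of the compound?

Empirical-formula mass = 119.08 g/mol
n = 240.8 / 119.08 = 2.02 ≈ 2
Molecular formula = (C3H5NO4)2 = C6H10N2O8

C6H10N2O8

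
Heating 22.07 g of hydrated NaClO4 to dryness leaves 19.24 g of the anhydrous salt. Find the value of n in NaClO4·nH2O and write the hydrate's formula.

NaClO4·H2O

Mass of water lost = 22.07 − 19.24 = 2.83 g → 2.83 / 18.02 = 0.157 mol H2O
Molar mass of NaClO4 = 122.44 g/mol → mol NaClO4 = 19.24 / 122.44 = 0.1571
n = 0.157 / 0.1571 = 1.00 ≈ 1 → NaClO4·H2O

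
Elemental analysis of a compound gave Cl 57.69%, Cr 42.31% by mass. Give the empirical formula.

Cl2Cr

Assume 100 g: 57.69 g Cl, 42.31 g Cr.
Moles — Cl: 57.69 / 35.45 = 1.627 mol; Cr: 42.31 / 52.00 = 0.8137 mol
Divide by the smallest (0.8137 mol Cr): Cl 2.000, Cr 1.000
Ratio ≈ 2:1, so the empirical formula is Cl2Cr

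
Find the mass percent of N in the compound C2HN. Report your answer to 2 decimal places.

35.89%

Molar mass = 2(12.01) + 1(1.008) + 1(14.01) = 39.038 g/mol
Mass of N per mole = 1 × 14.01 = 14.010 g
% N = 14.010 / 39.038 × 100 = 35.89%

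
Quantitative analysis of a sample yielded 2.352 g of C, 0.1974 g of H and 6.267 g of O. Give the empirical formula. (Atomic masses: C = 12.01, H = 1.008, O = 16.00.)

CHO2

Moles — C: 2.352 / 12.01 = 0.1958 mol; H: 0.1974 / 1.008 = 0.1958 mol; O: 6.267 / 16.00 = 0.3917 mol
Ratios (÷ 0.1958): C 1.000, H 1.000, O 2.000
→ CHO2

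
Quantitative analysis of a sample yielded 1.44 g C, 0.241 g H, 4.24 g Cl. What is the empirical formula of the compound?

CH2Cl

n(C) = 1.44/12.01 = 0.1199, n(H) = 0.241/1.008 = 0.2391, n(Cl) = 4.24/35.45 = 0.1196
Ratios (÷ 0.1196): C 1.002, H 1.999, Cl 1.000
→ CH2Cl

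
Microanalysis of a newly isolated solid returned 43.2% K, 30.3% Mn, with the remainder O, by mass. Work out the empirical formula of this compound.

Assume 100 g: 43.2 g K, 30.3 g Mn, 26.5 g O.
Moles — K: 43.2 / 39.10 = 1.105 mol; Mn: 30.3 / 54.94 = 0.5515 mol; O: 26.5 / 16.00 = 1.656 mol
Smallest is Mn at 0.5515 mol; normalising gives K 2.003, Mn 1.000, O 3.003
Ratio ≈ 2:1:3, so the empirical formula is K2MnO3

K2MnO3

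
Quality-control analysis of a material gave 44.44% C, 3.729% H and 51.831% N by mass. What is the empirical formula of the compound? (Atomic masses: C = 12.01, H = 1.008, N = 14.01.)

CHN

Assume 100 g: 44.44 g C, 3.729 g H, 51.831 g N.
n(C) = 44.44/12.01 = 3.7, n(H) = 3.729/1.008 = 3.699, n(N) = 51.831/14.01 = 3.7
Ratios (÷ 3.699): C 1.000, H 1.000, N 1.000
≈ 1:1:1 → CHN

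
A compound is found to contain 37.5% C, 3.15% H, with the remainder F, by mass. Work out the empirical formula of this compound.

Assume 100 g: 37.5 g C, 3.15 g H, 59.35 g F.
n(C) = 37.5/12.01 = 3.122, n(H) = 3.15/1.008 = 3.125, n(F) = 59.35/19.00 = 3.124
Smallest is C at 3.122 mol; normalising gives C 1.000, H 1.001, F 1.000
≈ 1:1:1 → CHF

CHF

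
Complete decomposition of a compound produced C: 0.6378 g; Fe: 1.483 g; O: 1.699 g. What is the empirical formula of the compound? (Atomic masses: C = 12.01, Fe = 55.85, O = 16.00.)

C: 0.6378 g ÷ 12.01 g/mol = 0.05311 mol
Fe: 1.483 g ÷ 55.85 g/mol = 0.02655 mol
O: 1.699 g ÷ 16.00 g/mol = 0.1062 mol
Ratios (÷ 0.02655): C 2.000, Fe 1.000, O 3.999
→ C2FeO4

C2FeO4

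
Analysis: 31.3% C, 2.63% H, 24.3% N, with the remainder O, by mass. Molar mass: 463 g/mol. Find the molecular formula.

C12H12N8O12

Assume 100 g: 31.3 g C, 2.63 g H, 24.3 g N, 41.77 g O.
Moles — C: 31.3 / 12.01 = 2.606 mol; H: 2.63 / 1.008 = 2.609 mol; N: 24.3 / 14.01 = 1.734 mol; O: 41.77 / 16.00 = 2.611 mol
Divide by the smallest (1.734 mol N): C 1.503, H 1.504, N 1.000, O 1.505
Scaling by 2: C 3.01, H 3.01, N 2.00, O 3.01 → C3H3N2O3
Empirical-formula mass = 115.07 g/mol
n = 463 / 115.07 = 4.02 ≈ 4
Molecular formula = (C3H3N2O3)×4 = C12H12N8O12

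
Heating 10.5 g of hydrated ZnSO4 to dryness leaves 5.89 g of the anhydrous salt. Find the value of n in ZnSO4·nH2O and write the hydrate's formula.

ZnSO4·7H2O

Mass of water lost = 10.5 − 5.89 = 4.61 g → 4.61 / 18.02 = 0.2558 mol H2O
Molar mass of ZnSO4 = 161.45 g/mol → mol ZnSO4 = 5.89 / 161.45 = 0.03648
n = 0.2558 / 0.03648 = 7.01 ≈ 7 → ZnSO4·7H2O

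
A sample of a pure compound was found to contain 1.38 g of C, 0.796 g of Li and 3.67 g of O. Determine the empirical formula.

n(C) = 1.38/12.01 = 0.1149, n(Li) = 0.796/6.94 = 0.1147, n(O) = 3.67/16.00 = 0.2294
Ratios (÷ 0.1147): C 1.002, Li 1.000, O 2.000
→ CLiO2

CLiO2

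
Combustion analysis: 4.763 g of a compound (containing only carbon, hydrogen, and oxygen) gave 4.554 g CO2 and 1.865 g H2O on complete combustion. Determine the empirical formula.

CH2O2

mol C = 4.554 / 44.01 = 0.1035; mass C = 0.1035 × 12.01 = 1.243 g
mol H = 2 × (1.865 / 18.02) = 0.2070; mass H = 0.2070 × 1.008 = 0.2086 g
mass O = 4.763 − (1.451) = 3.312 g → mol O = 0.2070
Divide by the smallest (0.1035 mol C): C 1.000, H 2.000, O 2.000
→ CH2O2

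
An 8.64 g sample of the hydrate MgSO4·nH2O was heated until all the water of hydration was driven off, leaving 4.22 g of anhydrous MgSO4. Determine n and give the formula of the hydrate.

Mass of water lost = 8.64 − 4.22 = 4.42 g → 4.42 / 18.02 = 0.2453 mol H2O
Molar mass of MgSO4 = 120.38 g/mol → mol MgSO4 = 4.22 / 120.38 = 0.03506
n = 0.2453 / 0.03506 = 7.00 ≈ 7 → MgSO4·7H2O

MgSO4·7H2O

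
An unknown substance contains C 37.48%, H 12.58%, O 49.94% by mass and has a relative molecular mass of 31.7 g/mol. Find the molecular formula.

Assume 100 g: 37.48 g C, 12.58 g H, 49.94 g O.
n(C) = 37.48/12.01 = 3.121, n(H) = 12.58/1.008 = 12.48, n(O) = 49.94/16.00 = 3.121
Ratios (÷ 3.121): C 1.000, H 3.999, O 1.000
Ratio ≈ 1:4:1, so the empirical formula is CH4O
Empirical-formula mass = 32.04 g/mol
n = 31.7 / 32.04 = 0.99 ≈ 1
Molecular formula = empirical formula = CH4O

CH4O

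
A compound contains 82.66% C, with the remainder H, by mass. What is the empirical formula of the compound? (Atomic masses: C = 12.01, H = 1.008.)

Assume 100 g: 82.66 g C, 17.34 g H.
n(C) = 82.66/12.01 = 6.883, n(H) = 17.34/1.008 = 17.2
Divide by the smallest (6.883 mol C): C 1.000, H 2.499
Scaling by 2: C 2.00, H 5.00 → C2H5

C2H5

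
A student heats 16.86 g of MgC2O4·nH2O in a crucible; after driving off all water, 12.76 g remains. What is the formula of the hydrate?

MgC2O4·2H2O

Mass of water lost = 16.86 − 12.76 = 4.1 g → 4.1 / 18.02 = 0.2275 mol H2O
Molar mass of MgC2O4 = 112.33 g/mol → mol MgC2O4 = 12.76 / 112.33 = 0.1136
n = 0.2275 / 0.1136 = 2.00 ≈ 2 → MgC2O4·2H2O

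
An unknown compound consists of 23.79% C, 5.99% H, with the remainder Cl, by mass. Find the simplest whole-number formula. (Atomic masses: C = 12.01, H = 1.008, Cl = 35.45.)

CH3Cl

Assume 100 g: 23.79 g C, 5.99 g H, 70.22 g Cl.
C: 23.79 g ÷ 12.01 g/mol = 1.981 mol
H: 5.99 g ÷ 1.008 g/mol = 5.942 mol
Cl: 70.22 g ÷ 35.45 g/mol = 1.981 mol
Smallest is Cl at 1.981 mol; normalising gives C 1.000, H 3.000, Cl 1.000
→ CH3Cl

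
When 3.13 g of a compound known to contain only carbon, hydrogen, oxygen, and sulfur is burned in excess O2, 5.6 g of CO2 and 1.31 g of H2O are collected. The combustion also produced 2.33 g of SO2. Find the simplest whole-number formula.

C7H8OS2

mol C = 5.6 / 44.01 = 0.1272; mass C = 0.1272 × 12.01 = 1.528 g
mol H = 2 × (1.31 / 18.02) = 0.1454; mass H = 0.1454 × 1.008 = 0.1466 g
mol S = 2.33 / 64.07 = 0.03637; mass S = 1.166 g
mass O = 3.13 − (2.841) = 0.2890 g → mol O = 0.01806
Divide by the smallest (0.01806 mol O): C 7.045, H 8.050, O 1.000, S 2.014
≈ 7:8:1:2 → C7H8OS2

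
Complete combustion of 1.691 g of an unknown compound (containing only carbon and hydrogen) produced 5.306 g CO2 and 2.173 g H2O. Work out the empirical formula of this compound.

mol C = 5.306 / 44.01 = 0.1206; mass C = 0.1206 × 12.01 = 1.448 g
mol H = 2 × (2.173 / 18.02) = 0.2412; mass H = 0.2412 × 1.008 = 0.2431 g
Ratios (÷ 0.1206): C 1.000, H 2.000
≈ 1:2 → CH2

CH2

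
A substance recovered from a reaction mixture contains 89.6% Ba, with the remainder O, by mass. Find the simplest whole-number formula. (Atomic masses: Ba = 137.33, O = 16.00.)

Assume 100 g: 89.6 g Ba, 10.4 g O.
n(Ba) = 89.6/137.33 = 0.6524, n(O) = 10.4/16.00 = 0.65
Smallest is O at 0.65 mol; normalising gives Ba 1.004, O 1.000
Ratio ≈ 1:1, so the empirical formula is BaO

BaO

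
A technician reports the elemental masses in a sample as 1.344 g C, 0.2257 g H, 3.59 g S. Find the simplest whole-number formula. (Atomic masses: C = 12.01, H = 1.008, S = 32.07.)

n(C) = 1.344/12.01 = 0.1119, n(H) = 0.2257/1.008 = 0.2239, n(S) = 3.59/32.07 = 0.1119
Divide by the smallest (0.1119 mol C): C 1.000, H 2.001, S 1.000
Ratio ≈ 1:2:1, so the empirical formula is CH2S

CH2S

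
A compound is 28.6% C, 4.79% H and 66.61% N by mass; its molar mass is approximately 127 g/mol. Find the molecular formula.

C3H6N6

Assume 100 g: 28.6 g C, 4.79 g H, 66.61 g N.
C: 28.6 g ÷ 12.01 g/mol = 2.381 mol
H: 4.79 g ÷ 1.008 g/mol = 4.752 mol
N: 66.61 g ÷ 14.01 g/mol = 4.754 mol
Smallest is C at 2.381 mol; normalising gives C 1.000, H 1.996, N 1.997
≈ 1:2:2 → CH2N2
Empirical-formula mass = 42.05 g/mol
n = 127 / 42.05 = 3.02 ≈ 3
Molecular formula = (CH2N2)×3 = C3H6N6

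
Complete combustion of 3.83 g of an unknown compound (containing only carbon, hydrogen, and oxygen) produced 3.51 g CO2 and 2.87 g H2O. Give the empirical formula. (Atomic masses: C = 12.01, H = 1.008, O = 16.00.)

mol C = 3.51 / 44.01 = 0.07975; mass C = 0.07975 × 12.01 = 0.9579 g
mol H = 2 × (2.87 / 18.02) = 0.3185; mass H = 0.3185 × 1.008 = 0.3211 g
mass O = 3.83 − (1.279) = 2.551 g → mol O = 0.1594
Ratios (÷ 0.07975): C 1.000, H 3.994, O 1.999
Ratio ≈ 1:4:2, so the empirical formula is CH4O2

CH4O2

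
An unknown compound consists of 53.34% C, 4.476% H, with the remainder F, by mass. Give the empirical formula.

C2H2F

Assume 100 g: 53.34 g C, 4.476 g H, 42.184 g F.
n(C) = 53.34/12.01 = 4.441, n(H) = 4.476/1.008 = 4.44, n(F) = 42.184/19.00 = 2.22
Smallest is F at 2.22 mol; normalising gives C 2.000, H 2.000, F 1.000
→ C2H2F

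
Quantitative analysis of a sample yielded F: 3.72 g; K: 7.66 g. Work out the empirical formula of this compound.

FK

F: 3.72 g ÷ 19.00 g/mol = 0.1958 mol
K: 7.66 g ÷ 39.10 g/mol = 0.1959 mol
Divide by the smallest (0.1958 mol F): F 1.000, K 1.001
→ FK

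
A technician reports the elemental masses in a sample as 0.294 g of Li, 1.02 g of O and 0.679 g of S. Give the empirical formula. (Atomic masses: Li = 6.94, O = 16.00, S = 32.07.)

Li2O3S

Li: 0.294 g ÷ 6.94 g/mol = 0.04236 mol
O: 1.02 g ÷ 16.00 g/mol = 0.06375 mol
S: 0.679 g ÷ 32.07 g/mol = 0.02117 mol
Divide by the smallest (0.02117 mol S): Li 2.001, O 3.011, S 1.000
≈ 2:3:1 → Li2O3S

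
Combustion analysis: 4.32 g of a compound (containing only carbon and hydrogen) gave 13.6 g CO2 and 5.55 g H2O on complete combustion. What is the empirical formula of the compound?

CH2

mol C = 13.6 / 44.01 = 0.3090; mass C = 0.3090 × 12.01 = 3.711 g
mol H = 2 × (5.55 / 18.02) = 0.6160; mass H = 0.6160 × 1.008 = 0.6209 g
Ratios (÷ 0.309): C 1.000, H 1.993
→ CH2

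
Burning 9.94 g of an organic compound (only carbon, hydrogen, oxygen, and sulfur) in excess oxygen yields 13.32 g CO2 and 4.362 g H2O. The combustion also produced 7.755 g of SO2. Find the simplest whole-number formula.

mol C = 13.32 / 44.01 = 0.3027; mass C = 0.3027 × 12.01 = 3.635 g
mol H = 2 × (4.362 / 18.02) = 0.4841; mass H = 0.4841 × 1.008 = 0.4880 g
mol S = 7.755 / 64.07 = 0.1210; mass S = 3.882 g
mass O = 9.94 − (8.005) = 1.935 g → mol O = 0.1210
Ratios (÷ 0.121): C 2.502, H 4.002, O 1.000, S 1.001
Multiply by 2: C 5.00, H 8.00, O 2.00, S 2.00 → C5H8O2S2

C5H8O2S2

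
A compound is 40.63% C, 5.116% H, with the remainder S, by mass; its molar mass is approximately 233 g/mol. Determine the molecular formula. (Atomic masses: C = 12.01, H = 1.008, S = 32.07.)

C8H12S4

Assume 100 g: 40.63 g C, 5.116 g H, 54.254 g S.
n(C) = 40.63/12.01 = 3.383, n(H) = 5.116/1.008 = 5.075, n(S) = 54.254/32.07 = 1.692
Divide by the smallest (1.692 mol S): C 2.000, H 3.000, S 1.000
Ratio ≈ 2:3:1, so the empirical formula is C2H3S
Empirical-formula mass = 59.11 g/mol
n = 233 / 59.11 = 3.94 ≈ 4
Molecular formula = (C2H3S)×4 = C8H12S4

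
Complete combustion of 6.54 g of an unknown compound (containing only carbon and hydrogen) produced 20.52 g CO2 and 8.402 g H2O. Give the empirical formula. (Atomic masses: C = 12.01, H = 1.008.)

mol C = 20.52 / 44.01 = 0.4663; mass C = 0.4663 × 12.01 = 5.600 g
mol H = 2 × (8.402 / 18.02) = 0.9325; mass H = 0.9325 × 1.008 = 0.9400 g
Ratios (÷ 0.4663): C 1.000, H 2.000
→ CH2

CH2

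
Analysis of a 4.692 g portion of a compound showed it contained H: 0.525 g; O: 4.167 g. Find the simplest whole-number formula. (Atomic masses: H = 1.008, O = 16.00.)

H2O

n(H) = 0.525/1.008 = 0.5208, n(O) = 4.167/16.00 = 0.2604
Divide by the smallest (0.2604 mol O): H 2.000, O 1.000
Ratio ≈ 2:1, so the empirical formula is H2O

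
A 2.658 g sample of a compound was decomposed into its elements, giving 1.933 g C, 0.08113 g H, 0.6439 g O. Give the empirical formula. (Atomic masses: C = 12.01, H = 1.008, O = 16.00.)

n(C) = 1.933/12.01 = 0.1609, n(H) = 0.08113/1.008 = 0.08049, n(O) = 0.6439/16.00 = 0.04024
Ratios (÷ 0.04024): C 3.999, H 2.000, O 1.000
Ratio ≈ 4:2:1, so the empirical formula is C4H2O

C4H2O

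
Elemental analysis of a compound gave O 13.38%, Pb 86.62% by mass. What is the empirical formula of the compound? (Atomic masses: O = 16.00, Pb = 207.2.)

Assume 100 g: 13.38 g O, 86.62 g Pb.
O: 13.38 g ÷ 16.00 g/mol = 0.8363 mol
Pb: 86.62 g ÷ 207.2 g/mol = 0.4181 mol
Smallest is Pb at 0.4181 mol; normalising gives O 2.000, Pb 1.000
→ O2Pb

O2Pb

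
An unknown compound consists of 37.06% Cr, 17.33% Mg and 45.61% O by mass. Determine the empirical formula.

Assume 100 g: 37.06 g Cr, 17.33 g Mg, 45.61 g O.
Cr: 37.06 g ÷ 52.00 g/mol = 0.7127 mol
Mg: 17.33 g ÷ 24.31 g/mol = 0.7129 mol
O: 45.61 g ÷ 16.00 g/mol = 2.851 mol
Ratios (÷ 0.7127): Cr 1.000, Mg 1.000, O 4.000
≈ 1:1:4 → CrMgO4

CrMgO4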